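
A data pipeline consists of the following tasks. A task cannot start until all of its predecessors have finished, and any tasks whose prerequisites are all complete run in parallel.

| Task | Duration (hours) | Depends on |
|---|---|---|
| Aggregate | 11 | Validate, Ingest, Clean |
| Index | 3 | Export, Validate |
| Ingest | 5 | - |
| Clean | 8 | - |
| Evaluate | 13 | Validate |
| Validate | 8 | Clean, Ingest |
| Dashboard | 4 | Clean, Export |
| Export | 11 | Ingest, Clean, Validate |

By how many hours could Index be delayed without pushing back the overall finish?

1

The longest chain is Clean→Validate→Export→Dashboard = 8+8+11+4 = 31; overall finish 31 hours.
Longest path through Index: 30 hours (earliest finish 30, latest finish 31).
So Index can slip 31 − 30 = 1 hour.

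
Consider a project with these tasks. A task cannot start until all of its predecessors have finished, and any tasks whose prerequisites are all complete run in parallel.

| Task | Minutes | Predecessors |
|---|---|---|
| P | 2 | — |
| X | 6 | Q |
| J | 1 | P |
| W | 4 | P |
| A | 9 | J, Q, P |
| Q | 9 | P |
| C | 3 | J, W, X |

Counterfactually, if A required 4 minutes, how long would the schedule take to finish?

The binding path is P→Q→A = 2+9+9 = 20; finish at 20 minutes.
A lies on that path, so at 4 minutes the path becomes 15 minutes.
The binding chain switches to P→Q→X→C = 2+9+6+3 = 20; finish 20 minutes.

20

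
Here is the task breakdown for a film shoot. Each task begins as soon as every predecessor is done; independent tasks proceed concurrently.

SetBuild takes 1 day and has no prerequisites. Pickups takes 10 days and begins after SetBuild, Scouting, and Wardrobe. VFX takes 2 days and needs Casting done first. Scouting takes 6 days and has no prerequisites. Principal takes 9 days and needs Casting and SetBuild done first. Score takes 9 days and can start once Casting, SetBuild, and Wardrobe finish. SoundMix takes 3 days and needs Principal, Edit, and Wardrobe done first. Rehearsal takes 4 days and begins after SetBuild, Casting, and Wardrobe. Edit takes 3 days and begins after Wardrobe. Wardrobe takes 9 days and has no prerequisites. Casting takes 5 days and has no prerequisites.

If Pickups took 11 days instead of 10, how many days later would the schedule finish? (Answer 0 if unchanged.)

As given, the longest chain is Wardrobe→Pickups = 9+10 = 19, so the finish is 19 days.
Pickups is on the critical path; changing it to 11 makes that path 20 days.
That remains the longest chain; total 20 days.
Change in finish: 20 − 19 = +1 days.

1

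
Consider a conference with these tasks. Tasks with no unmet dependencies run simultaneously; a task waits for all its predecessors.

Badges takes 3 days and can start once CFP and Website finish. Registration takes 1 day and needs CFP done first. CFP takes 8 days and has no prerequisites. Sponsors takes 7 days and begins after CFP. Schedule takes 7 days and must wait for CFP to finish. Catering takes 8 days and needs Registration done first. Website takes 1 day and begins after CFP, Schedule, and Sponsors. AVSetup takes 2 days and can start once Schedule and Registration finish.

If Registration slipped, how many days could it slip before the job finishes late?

2

The longest chain is CFP→Schedule→Website→Badges = 8+7+1+3 = 19; overall finish 19 days.
Registration finishes as early as 9 and must finish by 11.
Slack of Registration = 10 − 8 = 2 days.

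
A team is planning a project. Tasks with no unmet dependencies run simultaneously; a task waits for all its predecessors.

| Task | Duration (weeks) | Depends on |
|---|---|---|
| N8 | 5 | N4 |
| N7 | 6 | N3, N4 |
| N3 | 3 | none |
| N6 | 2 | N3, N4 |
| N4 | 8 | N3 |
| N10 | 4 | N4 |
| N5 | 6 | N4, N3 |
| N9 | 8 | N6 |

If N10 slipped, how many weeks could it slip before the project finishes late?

The longest chain is N3→N4→N6→N9 = 3+8+2+8 = 21; overall finish 21 weeks.
N10 finishes as early as 15 and must finish by 21.
Slack of N10 = 17 − 11 = 6 weeks.

6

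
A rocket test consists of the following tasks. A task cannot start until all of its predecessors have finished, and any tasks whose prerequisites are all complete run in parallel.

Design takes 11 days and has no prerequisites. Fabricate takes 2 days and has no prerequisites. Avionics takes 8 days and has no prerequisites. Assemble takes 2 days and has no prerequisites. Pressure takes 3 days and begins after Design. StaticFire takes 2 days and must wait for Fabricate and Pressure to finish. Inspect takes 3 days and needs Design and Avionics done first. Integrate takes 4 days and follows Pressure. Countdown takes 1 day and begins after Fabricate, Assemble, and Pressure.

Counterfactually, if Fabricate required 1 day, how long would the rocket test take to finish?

18

Critical path before the change: Design→Pressure→Integrate = 11+3+4 = 18 giving 18 days.
Fabricate has 14 days of float (longest path through it is 4).
No other chain overtakes it, so the finish is 18 days.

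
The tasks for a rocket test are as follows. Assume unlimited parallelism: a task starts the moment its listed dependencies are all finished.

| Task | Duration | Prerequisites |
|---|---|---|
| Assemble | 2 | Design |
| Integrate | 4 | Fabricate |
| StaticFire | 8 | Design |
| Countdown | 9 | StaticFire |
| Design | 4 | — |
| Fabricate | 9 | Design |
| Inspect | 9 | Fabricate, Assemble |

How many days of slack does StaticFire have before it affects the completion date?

Design→Fabricate→Inspect = 4+9+9 = 22 sets the makespan at 22 days.
The longest chain containing StaticFire totals 21 days.
Slack of StaticFire = 5 − 4 = 1 day.

1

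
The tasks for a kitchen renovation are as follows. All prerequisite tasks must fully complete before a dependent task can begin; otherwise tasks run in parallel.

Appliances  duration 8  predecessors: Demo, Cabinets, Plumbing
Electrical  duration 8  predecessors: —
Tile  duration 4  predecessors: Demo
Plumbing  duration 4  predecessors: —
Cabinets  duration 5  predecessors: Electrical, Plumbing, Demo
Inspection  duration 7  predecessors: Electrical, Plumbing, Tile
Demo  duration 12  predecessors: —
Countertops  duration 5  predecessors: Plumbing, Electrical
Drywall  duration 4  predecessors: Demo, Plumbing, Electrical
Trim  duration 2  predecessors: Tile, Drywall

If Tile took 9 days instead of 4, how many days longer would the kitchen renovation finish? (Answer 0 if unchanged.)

Actual critical path: Demo→Cabinets→Appliances = 12+5+8 = 25 ⇒ 25 days.
Tile has 2 days of float (longest path through it is 23).
Now Demo→Tile→Inspection = 12+9+7 = 28 is longest, so the finish becomes 28 days.
Change in finish: 28 − 25 = +3 days.

3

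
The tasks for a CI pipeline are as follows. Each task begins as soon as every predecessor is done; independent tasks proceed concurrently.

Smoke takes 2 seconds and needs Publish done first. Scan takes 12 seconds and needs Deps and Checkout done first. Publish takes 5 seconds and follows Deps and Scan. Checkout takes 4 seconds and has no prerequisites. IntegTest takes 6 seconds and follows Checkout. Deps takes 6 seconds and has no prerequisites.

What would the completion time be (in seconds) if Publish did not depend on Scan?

With the dependency in place, Deps→Scan→Publish→Smoke = 6+12+5+2 = 25 sets the finish at 25 seconds.
Without Scan→Publish, Publish's earliest start moves from 18 to 6.
The longest chain is now Deps→Scan = 6+12 = 18, so the job takes 18 seconds.

18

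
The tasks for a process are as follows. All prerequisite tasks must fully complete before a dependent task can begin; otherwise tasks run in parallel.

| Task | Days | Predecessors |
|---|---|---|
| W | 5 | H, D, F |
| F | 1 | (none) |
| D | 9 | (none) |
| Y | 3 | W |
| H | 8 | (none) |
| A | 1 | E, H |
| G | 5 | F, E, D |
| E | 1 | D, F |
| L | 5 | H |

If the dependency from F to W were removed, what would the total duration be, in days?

17

With the dependency in place, D→W→Y = 9+5+3 = 17 sets the finish at 17 days.
Dropping F→W doesn't change W's earliest start (9); another predecessor still binds.
After: D→W→Y = 9+5+3 = 17 → 17 days.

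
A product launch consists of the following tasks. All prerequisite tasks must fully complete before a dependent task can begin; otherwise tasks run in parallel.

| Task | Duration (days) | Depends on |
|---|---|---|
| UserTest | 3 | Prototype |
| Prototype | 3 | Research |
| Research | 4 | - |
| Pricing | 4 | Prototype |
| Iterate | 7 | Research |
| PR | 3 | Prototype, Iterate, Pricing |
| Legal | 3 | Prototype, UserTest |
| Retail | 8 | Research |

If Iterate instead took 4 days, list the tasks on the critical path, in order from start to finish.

Critical path before the change: Research→Iterate→PR = 4+7+3 = 14 giving 14 days.
Iterate lies on that path, so at 4 days the path becomes 11 days.
Now Research→Prototype→Pricing→PR = 4+3+4+3 = 14 is longest, so the finish becomes 14 days.

Research, Prototype, Pricing, PR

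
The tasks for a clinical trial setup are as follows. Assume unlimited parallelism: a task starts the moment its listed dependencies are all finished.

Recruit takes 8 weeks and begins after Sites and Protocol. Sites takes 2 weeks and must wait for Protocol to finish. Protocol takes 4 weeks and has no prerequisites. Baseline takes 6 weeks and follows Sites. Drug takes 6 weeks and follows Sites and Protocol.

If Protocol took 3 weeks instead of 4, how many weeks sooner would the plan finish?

1

As given, the longest chain is Protocol→Sites→Recruit = 4+2+8 = 14, so the finish is 14 weeks.
Protocol is on the critical path; changing it to 3 makes that path 13 weeks.
No other chain overtakes it, so the finish is 13 weeks.
Change in finish: 13 − 14 = -1 weeks.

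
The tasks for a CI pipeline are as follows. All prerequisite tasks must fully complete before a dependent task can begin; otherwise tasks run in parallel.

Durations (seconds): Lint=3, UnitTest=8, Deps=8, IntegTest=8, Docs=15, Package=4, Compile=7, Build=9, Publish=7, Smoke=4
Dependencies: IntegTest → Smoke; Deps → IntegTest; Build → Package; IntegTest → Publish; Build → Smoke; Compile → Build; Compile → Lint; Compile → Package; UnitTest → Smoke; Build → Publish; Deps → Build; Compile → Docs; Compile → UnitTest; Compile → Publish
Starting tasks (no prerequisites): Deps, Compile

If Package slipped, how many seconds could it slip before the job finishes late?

Deps→Build→Publish = 8+9+7 = 24 sets the makespan at 24 seconds.
The longest chain containing Package totals 21 seconds.
Slack of Package = 20 − 17 = 3 seconds.

3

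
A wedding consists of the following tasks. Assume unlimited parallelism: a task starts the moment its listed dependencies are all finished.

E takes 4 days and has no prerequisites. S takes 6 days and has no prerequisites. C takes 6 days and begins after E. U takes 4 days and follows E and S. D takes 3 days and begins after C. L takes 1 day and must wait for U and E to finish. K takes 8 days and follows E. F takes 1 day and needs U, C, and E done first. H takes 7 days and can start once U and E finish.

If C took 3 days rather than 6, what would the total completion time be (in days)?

17

Critical path before the change: S→U→H = 6+4+7 = 17 giving 17 days.
C has 4 days of float (longest path through it is 13).
The critical path is still S→U→H; finish is now 17 days.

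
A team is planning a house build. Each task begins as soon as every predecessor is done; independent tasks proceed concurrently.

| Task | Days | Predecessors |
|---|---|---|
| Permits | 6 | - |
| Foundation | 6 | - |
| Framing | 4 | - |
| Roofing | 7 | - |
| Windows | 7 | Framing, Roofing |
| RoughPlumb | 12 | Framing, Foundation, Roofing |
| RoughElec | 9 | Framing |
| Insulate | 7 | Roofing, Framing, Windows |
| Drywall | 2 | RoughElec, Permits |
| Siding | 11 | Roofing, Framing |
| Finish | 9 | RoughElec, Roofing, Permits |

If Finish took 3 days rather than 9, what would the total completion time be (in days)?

21

The binding path is Framing→RoughElec→Finish = 4+9+9 = 22; finish at 22 days.
Since Finish is critical, the -6 change carries straight to that chain (now 16 days).
The binding chain switches to Roofing→Windows→Insulate = 7+7+7 = 21; finish 21 days.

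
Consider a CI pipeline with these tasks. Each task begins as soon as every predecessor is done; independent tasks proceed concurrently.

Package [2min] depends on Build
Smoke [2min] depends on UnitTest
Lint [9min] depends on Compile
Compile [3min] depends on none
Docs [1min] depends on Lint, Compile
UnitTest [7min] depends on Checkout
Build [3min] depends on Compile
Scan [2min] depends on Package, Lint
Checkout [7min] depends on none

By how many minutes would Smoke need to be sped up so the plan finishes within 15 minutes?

Current finish: 16 minutes; target: 15.
Smoke is on every critical path, so each minute cut from Smoke cuts the finish by one (this holds down to a finish of 15).
Need 16 − 15 = 1 minute off Smoke → Smoke becomes 1 minute, finish becomes 15.

1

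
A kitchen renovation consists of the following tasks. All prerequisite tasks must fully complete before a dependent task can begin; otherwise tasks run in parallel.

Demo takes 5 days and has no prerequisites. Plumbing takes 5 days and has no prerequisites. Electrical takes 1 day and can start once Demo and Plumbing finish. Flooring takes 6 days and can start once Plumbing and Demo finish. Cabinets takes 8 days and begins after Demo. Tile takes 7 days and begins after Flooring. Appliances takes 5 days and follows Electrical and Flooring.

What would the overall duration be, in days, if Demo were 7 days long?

20

Baseline: Demo→Flooring→Tile = 5+6+7 = 18 → 18 days.
Since Demo is critical, the +2 change carries straight to that chain (now 20 days).
That remains the longest chain; total 20 days.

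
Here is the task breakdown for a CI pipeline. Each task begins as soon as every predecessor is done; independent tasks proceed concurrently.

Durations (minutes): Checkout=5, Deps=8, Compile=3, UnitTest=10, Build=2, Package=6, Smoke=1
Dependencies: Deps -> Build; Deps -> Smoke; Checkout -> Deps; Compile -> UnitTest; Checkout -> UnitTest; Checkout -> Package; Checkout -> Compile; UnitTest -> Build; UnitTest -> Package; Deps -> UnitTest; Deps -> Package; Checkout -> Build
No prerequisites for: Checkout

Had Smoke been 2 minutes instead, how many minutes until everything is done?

29

Actual critical path: Checkout→Deps→UnitTest→Package = 5+8+10+6 = 29 ⇒ 29 minutes.
Smoke is off the critical path — its longest chain is 14 minutes, giving 15 of slack.
That remains the longest chain; total 29 minutes.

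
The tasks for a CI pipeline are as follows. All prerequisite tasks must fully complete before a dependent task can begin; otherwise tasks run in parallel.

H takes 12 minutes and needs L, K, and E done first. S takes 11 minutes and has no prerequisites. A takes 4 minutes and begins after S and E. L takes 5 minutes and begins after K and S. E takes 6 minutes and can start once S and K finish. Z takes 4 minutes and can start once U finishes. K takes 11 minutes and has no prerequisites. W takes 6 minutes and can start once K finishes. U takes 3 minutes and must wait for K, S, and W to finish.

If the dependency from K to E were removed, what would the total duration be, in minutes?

With the dependency in place, S→E→H = 11+6+12 = 29 sets the finish at 29 minutes.
Dropping K→E doesn't change E's earliest start (11); another predecessor still binds.
The longest chain is now S→E→H = 11+6+12 = 29, so the plan takes 29 minutes.

29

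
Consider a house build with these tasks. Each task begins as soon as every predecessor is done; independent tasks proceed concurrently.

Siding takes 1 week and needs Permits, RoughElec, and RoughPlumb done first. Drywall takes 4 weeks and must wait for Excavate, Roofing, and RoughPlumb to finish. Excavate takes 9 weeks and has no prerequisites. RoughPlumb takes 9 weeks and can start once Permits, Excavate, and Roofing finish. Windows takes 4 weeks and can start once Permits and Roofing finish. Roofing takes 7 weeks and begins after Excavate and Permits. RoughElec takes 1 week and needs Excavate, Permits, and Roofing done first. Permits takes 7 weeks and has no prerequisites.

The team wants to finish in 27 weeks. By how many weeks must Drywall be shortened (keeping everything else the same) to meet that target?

Current finish: 29 weeks; target: 27.
Drywall is on every critical path, so each week cut from Drywall cuts the finish by one (this holds down to a finish of 26).
Need 29 − 27 = 2 weeks off Drywall → Drywall becomes 2 weeks, finish becomes 27.

2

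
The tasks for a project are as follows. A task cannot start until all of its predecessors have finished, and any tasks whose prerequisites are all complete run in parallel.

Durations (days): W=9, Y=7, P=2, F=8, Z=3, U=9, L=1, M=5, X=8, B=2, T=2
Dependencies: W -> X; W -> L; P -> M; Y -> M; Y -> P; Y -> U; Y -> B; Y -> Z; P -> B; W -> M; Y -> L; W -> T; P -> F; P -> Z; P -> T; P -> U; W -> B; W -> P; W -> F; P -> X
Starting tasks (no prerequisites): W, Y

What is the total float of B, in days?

W→P→U = 9+2+9 = 20 sets the makespan at 20 days.
B finishes as early as 13 and must finish by 20.
So B can slip 20 − 13 = 7 days.

7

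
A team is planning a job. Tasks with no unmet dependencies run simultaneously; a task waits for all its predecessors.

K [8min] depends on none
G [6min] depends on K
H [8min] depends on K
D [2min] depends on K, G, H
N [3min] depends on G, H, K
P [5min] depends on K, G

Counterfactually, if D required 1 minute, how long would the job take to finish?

As given, the longest chain is K→G→P = 8+6+5 = 19, so the finish is 19 minutes.
The longest path through D is only 18 minutes, so D has float 1.
That remains the longest chain; total 19 minutes.

19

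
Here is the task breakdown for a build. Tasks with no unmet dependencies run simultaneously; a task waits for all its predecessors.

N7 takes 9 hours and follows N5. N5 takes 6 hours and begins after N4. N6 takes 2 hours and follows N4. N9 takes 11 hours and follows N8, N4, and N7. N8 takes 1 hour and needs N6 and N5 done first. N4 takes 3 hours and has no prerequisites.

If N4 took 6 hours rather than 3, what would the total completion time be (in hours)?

Critical path before the change: N4→N5→N7→N9 = 3+6+9+11 = 29 giving 29 hours.
N4 is on the critical path; changing it to 6 makes that path 32 hours.
That remains the longest chain; total 32 hours.

32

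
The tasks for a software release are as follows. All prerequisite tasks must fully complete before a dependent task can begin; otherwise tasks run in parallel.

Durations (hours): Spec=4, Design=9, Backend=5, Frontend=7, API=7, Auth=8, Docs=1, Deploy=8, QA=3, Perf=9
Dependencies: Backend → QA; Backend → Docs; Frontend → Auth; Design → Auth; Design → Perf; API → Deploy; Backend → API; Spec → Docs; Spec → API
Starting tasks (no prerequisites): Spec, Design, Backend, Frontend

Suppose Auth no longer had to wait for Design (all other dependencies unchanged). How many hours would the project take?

With the dependency in place, Backend→API→Deploy = 5+7+8 = 20 sets the finish at 20 hours.
Without Design→Auth, Auth's earliest start moves from 9 to 7.
After: Backend→API→Deploy = 5+7+8 = 20 → 20 hours.

20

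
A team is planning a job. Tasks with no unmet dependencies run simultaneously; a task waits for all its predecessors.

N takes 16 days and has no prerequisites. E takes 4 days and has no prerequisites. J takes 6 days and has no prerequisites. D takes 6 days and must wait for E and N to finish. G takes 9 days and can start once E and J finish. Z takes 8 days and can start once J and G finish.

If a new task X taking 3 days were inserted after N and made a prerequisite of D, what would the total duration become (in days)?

Originally the job takes 23 days.
With X inserted, D now waits for max(E, N, X).
New critical path: N→X→D = 16+3+6 = 25 ⇒ 25 days.

25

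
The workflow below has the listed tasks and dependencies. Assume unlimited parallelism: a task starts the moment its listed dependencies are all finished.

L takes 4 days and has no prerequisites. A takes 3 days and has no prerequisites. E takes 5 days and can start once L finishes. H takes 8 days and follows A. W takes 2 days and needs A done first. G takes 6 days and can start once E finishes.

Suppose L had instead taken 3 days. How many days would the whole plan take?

14

As given, the longest chain is L→E→G = 4+5+6 = 15, so the finish is 15 days.
L is on the critical path; changing it to 3 makes that path 14 days.
No other chain overtakes it, so the finish is 14 days.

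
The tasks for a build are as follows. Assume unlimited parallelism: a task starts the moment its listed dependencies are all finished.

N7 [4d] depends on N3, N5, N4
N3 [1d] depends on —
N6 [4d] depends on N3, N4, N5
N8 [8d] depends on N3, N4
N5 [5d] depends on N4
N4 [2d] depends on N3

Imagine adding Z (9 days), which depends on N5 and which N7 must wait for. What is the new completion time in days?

Originally the build takes 12 days.
With Z inserted, N7 now waits for max(N3, N5, N4, Z).
New critical path: N3→N4→N5→Z→N7 = 1+2+5+9+4 = 21 ⇒ 21 days.

21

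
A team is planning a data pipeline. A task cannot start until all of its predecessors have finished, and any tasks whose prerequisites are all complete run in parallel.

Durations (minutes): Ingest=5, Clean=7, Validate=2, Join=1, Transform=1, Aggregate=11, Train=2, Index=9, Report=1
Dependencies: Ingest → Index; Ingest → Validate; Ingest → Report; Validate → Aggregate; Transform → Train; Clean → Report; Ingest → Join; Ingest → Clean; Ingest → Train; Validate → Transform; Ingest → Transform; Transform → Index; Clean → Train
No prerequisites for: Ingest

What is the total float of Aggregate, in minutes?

Ingest→Validate→Aggregate = 5+2+11 = 18 sets the makespan at 18 minutes.
The longest chain containing Aggregate totals 18 minutes.
So Aggregate can slip 18 − 18 = 0 minutes.

0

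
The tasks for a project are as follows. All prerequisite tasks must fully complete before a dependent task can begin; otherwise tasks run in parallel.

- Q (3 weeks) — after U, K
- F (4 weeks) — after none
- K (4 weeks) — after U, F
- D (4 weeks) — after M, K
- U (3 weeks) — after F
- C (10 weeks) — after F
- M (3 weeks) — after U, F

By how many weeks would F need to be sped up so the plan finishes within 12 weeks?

Current finish: 15 weeks; target: 12.
F is on every critical path, so each week cut from F cuts the finish by one (this holds down to a finish of 12).
Need 15 − 12 = 3 weeks off F → F becomes 1 week, finish becomes 12.

3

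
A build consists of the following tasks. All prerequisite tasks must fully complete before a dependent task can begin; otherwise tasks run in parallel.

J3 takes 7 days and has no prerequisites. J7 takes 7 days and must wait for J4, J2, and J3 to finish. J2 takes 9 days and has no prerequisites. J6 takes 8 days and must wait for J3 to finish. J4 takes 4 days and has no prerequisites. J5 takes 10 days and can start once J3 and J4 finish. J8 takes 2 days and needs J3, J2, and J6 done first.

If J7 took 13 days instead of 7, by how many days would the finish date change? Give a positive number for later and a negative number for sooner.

Critical path before the change: J3→J5 = 7+10 = 17 giving 17 days.
The longest path through J7 is only 16 days, so J7 has float 1.
Now J2→J7 = 9+13 = 22 is longest, so the finish becomes 22 days.
Change in finish: 22 − 17 = +5 days.

5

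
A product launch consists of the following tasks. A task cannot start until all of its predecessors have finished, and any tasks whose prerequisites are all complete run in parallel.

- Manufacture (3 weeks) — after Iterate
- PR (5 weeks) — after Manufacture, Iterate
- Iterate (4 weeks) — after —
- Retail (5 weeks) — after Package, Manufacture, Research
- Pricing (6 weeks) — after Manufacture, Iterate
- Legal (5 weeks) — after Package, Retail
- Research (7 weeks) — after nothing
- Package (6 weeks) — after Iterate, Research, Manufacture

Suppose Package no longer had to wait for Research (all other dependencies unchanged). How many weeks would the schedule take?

23

Original critical path: Research→Package→Retail→Legal = 7+6+5+5 = 23 ⇒ 23 weeks.
Dropping Research→Package doesn't change Package's earliest start (7); another predecessor still binds.
The longest chain is now Iterate→Manufacture→Package→Retail→Legal = 4+3+6+5+5 = 23, so the schedule takes 23 weeks.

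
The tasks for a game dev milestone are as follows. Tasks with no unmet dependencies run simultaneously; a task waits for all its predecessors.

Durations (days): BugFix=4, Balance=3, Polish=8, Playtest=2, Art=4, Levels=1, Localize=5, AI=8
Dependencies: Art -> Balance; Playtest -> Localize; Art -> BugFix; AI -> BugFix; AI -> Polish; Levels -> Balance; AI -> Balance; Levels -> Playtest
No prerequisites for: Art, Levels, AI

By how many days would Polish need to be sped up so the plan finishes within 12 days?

4

Current finish: 16 days; target: 12.
Polish is on every critical path, so each day cut from Polish cuts the finish by one (this holds down to a finish of 12).
Need 16 − 12 = 4 days off Polish → Polish becomes 4 days, finish becomes 12.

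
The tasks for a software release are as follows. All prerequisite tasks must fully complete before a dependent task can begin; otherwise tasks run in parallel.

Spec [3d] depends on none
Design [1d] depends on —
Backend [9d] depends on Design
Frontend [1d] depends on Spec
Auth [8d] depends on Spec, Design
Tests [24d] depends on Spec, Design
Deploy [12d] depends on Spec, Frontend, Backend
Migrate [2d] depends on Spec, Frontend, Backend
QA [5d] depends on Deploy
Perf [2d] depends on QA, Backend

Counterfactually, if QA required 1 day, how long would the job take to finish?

27

Critical path before the change: Design→Backend→Deploy→QA→Perf = 1+9+12+5+2 = 29 giving 29 days.
Since QA is critical, the -4 change carries straight to that chain (now 25 days).
The binding chain switches to Spec→Tests = 3+24 = 27; finish 27 days.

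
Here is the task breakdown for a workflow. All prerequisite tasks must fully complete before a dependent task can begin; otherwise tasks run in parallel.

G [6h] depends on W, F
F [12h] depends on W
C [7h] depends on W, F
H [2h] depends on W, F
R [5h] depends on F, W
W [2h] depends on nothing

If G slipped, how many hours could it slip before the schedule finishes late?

1

The longest chain is W→F→C = 2+12+7 = 21; overall finish 21 hours.
G finishes as early as 20 and must finish by 21.
So G can slip 21 − 20 = 1 hour.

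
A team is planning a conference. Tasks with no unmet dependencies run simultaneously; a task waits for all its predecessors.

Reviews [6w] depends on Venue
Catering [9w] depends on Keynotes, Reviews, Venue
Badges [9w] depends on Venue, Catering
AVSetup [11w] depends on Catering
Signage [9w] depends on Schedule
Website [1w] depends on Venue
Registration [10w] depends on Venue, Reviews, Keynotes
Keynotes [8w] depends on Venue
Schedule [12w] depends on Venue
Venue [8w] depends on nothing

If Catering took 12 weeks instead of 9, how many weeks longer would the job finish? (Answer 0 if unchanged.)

Baseline: Venue→Keynotes→Catering→AVSetup = 8+8+9+11 = 36 → 36 weeks.
Since Catering is critical, the +3 change carries straight to that chain (now 39 weeks).
That remains the longest chain; total 39 weeks.
Change in finish: 39 − 36 = +3 weeks.

3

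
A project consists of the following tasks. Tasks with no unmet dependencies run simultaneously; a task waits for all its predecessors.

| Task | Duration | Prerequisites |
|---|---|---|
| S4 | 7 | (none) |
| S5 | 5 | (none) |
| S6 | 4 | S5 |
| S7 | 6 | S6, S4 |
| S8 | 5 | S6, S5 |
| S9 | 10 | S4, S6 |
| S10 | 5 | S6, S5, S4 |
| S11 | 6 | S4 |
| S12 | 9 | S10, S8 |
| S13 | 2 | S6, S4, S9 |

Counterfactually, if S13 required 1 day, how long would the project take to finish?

23

Actual critical path: S5→S6→S8→S12 = 5+4+5+9 = 23 ⇒ 23 days.
S13 is off the critical path — its longest chain is 21 days, giving 2 of slack.
That remains the longest chain; total 23 days.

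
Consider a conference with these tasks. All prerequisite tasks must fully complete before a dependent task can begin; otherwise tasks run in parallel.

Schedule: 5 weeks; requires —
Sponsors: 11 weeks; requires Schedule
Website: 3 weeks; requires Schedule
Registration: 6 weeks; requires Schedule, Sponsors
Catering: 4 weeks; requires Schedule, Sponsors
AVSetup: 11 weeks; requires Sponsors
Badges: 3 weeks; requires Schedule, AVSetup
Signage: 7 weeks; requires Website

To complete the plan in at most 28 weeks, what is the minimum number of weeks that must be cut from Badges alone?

2

Current finish: 30 weeks; target: 28.
Badges is on every critical path, so each week cut from Badges cuts the finish by one (this holds down to a finish of 28).
Need 30 − 28 = 2 weeks off Badges → Badges becomes 1 week, finish becomes 28.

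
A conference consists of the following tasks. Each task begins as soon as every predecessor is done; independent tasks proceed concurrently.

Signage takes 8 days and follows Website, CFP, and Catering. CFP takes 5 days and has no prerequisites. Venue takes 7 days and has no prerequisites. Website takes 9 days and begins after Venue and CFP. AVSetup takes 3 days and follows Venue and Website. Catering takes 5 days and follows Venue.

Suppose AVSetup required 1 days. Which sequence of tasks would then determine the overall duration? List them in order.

Venue, Website, Signage

Baseline: Venue→Website→Signage = 7+9+8 = 24 → 24 days.
The longest path through AVSetup is only 19 days, so AVSetup has float 5.
The critical path is still Venue→Website→Signage; finish is now 24 days.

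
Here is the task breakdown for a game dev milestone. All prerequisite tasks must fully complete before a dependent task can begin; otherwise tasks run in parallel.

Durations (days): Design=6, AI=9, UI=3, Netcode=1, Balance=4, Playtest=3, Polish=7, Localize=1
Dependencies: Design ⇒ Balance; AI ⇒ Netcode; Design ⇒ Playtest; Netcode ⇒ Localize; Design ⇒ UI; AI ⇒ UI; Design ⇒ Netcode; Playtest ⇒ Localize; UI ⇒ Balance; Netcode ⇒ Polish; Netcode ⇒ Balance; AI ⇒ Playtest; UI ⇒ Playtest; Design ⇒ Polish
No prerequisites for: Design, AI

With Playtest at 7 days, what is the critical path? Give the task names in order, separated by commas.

AI, UI, Playtest, Localize

As given, the longest chain is AI→Netcode→Polish = 9+1+7 = 17, so the finish is 17 days.
Playtest has 1 day of float (longest path through it is 16).
The binding chain switches to AI→UI→Playtest→Localize = 9+3+7+1 = 20; finish 20 days.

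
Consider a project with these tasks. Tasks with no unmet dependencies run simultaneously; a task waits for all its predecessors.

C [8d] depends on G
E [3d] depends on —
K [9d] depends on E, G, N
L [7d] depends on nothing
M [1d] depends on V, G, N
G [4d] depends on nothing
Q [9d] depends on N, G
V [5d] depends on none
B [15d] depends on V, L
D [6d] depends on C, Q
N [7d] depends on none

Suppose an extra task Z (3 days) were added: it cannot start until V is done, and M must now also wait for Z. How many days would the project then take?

22

Originally the project takes 22 days.
With Z inserted, M now waits for max(V, G, N, Z).
New critical path: L→B = 7+15 = 22 ⇒ 22 days.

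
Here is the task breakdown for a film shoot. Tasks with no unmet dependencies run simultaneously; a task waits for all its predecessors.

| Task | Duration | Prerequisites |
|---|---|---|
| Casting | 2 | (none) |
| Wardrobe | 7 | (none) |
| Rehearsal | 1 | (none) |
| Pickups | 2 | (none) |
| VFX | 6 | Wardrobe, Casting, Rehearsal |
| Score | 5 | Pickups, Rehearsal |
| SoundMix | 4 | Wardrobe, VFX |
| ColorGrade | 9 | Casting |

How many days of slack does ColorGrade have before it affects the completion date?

The longest chain is Wardrobe→VFX→SoundMix = 7+6+4 = 17; overall finish 17 days.
The longest chain containing ColorGrade totals 11 days.
Float = 17 − 11 = 6.

6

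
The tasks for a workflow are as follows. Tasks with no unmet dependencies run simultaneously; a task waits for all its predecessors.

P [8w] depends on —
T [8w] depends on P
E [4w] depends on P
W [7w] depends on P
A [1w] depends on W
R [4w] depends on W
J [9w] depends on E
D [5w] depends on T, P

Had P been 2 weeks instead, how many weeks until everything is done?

Actual critical path: P→T→D = 8+8+5 = 21 ⇒ 21 weeks.
P lies on that path, so at 2 weeks the path becomes 15 weeks.
That remains the longest chain; total 15 weeks.

15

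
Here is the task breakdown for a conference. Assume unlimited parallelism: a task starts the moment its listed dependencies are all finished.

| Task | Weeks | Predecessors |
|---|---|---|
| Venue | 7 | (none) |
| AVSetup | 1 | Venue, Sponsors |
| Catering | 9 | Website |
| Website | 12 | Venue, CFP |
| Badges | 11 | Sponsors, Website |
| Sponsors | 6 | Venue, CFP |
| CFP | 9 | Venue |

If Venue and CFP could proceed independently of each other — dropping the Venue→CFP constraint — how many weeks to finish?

32

Original critical path: Venue→CFP→Website→Badges = 7+9+12+11 = 39 ⇒ 39 weeks.
Without Venue→CFP, CFP's earliest start moves from 7 to 0.
The longest chain is now CFP→Website→Badges = 9+12+11 = 32, so the schedule takes 32 weeks.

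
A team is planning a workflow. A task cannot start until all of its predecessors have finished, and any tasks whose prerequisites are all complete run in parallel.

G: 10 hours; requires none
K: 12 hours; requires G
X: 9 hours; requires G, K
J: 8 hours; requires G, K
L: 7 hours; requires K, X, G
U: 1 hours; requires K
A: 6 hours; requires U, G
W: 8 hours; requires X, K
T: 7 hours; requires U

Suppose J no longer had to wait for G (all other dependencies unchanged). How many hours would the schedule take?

Original critical path: G→K→X→W = 10+12+9+8 = 39 ⇒ 39 hours.
Dropping G→J doesn't change J's earliest start (22); another predecessor still binds.
New critical path: G→K→X→W = 10+12+9+8 = 39 ⇒ 39 hours.

39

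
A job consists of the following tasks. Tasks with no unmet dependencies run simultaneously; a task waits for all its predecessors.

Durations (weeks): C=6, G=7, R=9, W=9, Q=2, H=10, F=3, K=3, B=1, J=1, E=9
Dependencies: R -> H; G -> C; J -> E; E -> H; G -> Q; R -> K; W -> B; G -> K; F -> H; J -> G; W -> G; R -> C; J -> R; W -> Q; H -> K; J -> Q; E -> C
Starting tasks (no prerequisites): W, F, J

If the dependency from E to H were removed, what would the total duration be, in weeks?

Original critical path: J→E→H→K = 1+9+10+3 = 23 ⇒ 23 weeks.
Dropping E→H doesn't change H's earliest start (10); another predecessor still binds.
After: J→R→H→K = 1+9+10+3 = 23 → 23 weeks.

23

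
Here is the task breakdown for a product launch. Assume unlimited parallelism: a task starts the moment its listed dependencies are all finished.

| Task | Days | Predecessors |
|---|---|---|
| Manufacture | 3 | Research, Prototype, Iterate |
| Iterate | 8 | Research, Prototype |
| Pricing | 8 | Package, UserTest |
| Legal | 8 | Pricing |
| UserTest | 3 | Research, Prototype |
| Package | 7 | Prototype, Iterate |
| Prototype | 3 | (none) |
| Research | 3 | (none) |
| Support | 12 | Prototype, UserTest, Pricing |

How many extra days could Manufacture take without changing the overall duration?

Critical path: Research→Iterate→Package→Pricing→Support = 3+8+7+8+12 = 38, so the finish is 38 days.
The longest chain containing Manufacture totals 14 days.
So Manufacture can slip 38 − 14 = 24 days.

24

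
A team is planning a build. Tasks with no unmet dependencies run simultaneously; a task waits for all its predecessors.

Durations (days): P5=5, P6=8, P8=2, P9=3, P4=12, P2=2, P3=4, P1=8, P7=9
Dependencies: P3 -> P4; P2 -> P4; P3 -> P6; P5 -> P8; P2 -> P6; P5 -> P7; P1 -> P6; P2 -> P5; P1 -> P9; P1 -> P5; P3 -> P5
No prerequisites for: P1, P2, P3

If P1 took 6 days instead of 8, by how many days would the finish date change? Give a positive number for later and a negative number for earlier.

Critical path before the change: P1→P5→P7 = 8+5+9 = 22 giving 22 days.
P1 lies on that path, so at 6 days the path becomes 20 days.
That remains the longest chain; total 20 days.
Change in finish: 20 − 22 = -2 days.

-2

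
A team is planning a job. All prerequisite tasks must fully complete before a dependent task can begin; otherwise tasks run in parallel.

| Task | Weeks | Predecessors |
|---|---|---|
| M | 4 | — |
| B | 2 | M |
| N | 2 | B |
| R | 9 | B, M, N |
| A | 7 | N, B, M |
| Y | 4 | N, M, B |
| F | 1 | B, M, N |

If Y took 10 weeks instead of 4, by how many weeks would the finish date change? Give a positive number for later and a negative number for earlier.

Actual critical path: M→B→N→R = 4+2+2+9 = 17 ⇒ 17 weeks.
The longest path through Y is only 12 weeks, so Y has float 5.
The binding chain switches to M→B→N→Y = 4+2+2+10 = 18; finish 18 weeks.
Change in finish: 18 − 17 = +1 weeks.

1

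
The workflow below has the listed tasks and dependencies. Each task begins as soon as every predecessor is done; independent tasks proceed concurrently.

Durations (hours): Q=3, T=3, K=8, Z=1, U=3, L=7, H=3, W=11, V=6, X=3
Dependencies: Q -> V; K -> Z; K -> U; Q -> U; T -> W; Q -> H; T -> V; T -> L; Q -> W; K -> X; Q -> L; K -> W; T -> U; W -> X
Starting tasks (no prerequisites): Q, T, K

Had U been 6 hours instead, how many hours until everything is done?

22

As given, the longest chain is K→W→X = 8+11+3 = 22, so the finish is 22 hours.
The longest path through U is only 11 hours, so U has float 11.
That remains the longest chain; total 22 hours.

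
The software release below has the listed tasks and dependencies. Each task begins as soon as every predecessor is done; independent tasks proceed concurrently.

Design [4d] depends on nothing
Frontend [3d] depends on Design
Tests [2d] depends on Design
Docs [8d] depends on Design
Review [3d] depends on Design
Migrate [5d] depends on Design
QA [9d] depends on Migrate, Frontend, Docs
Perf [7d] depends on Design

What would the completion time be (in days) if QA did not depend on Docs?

Before: longest chain Design→Docs→QA = 4+8+9 = 21, finish 21.
Without Docs→QA, QA's earliest start moves from 12 to 9.
After: Design→Migrate→QA = 4+5+9 = 18 → 18 days.

18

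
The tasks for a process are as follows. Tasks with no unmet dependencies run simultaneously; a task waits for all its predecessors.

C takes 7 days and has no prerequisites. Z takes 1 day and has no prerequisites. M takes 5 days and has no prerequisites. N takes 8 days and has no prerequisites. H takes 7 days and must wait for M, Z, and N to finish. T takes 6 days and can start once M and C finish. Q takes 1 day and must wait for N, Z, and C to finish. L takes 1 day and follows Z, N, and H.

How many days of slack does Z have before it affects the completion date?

The longest chain is N→H→L = 8+7+1 = 16; overall finish 16 days.
The longest chain containing Z totals 9 days.
Float = 16 − 9 = 7.

7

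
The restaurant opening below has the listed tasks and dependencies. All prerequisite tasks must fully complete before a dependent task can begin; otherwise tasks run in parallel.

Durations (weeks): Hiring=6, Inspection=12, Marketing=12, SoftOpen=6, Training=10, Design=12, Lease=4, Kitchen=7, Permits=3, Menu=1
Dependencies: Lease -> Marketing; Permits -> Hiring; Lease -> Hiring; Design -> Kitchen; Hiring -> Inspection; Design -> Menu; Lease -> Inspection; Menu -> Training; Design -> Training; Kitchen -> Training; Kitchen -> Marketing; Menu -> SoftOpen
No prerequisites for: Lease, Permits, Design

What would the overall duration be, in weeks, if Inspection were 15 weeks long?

31

As given, the longest chain is Design→Kitchen→Marketing = 12+7+12 = 31, so the finish is 31 weeks.
Inspection has 9 weeks of float (longest path through it is 22).
That remains the longest chain; total 31 weeks.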